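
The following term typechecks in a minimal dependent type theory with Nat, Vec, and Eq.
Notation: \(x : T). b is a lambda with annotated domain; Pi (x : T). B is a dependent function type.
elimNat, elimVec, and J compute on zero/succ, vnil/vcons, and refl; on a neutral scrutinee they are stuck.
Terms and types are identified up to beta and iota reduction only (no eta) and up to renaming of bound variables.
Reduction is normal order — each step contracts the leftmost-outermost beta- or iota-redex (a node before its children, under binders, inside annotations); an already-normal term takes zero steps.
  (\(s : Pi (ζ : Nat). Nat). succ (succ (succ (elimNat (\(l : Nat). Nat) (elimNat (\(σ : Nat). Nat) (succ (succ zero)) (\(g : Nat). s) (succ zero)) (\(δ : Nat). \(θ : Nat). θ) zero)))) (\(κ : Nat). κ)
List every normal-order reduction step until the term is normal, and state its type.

reduction (normal order):
  (\(s : Pi (ζ : Nat). Nat). succ (succ (succ (elimNat (\(l : Nat). Nat) (elimNat (\(σ : Nat). Nat) (succ (succ zero)) (\(g : Nat). s) (succ zero)) (\(δ : Nat). \(θ : Nat). θ) zero)))) (\(κ : Nat). κ)
  ~> succ (succ (succ (elimNat (\(s : Nat). Nat) (elimNat (\(ζ : Nat). Nat) (succ (succ zero)) (\(l : Nat). \(σ : Nat). σ) (succ zero)) (\(g : Nat). \(δ : Nat). δ) zero)))
  ~> succ (succ (succ (elimNat (\(s : Nat). Nat) (succ (succ zero)) (\(ζ : Nat). \(l : Nat). l) (succ zero))))
  ~> succ (succ (succ ((\(s : Nat). \(ζ : Nat). ζ) zero (elimNat (\(l : Nat). Nat) (succ (succ zero)) (\(σ : Nat). \(g : Nat). g) zero))))
  ~> succ (succ (succ ((\(s : Nat). s) (elimNat (\(ζ : Nat). Nat) (succ (succ zero)) (\(l : Nat). \(σ : Nat). σ) zero))))
  ~> succ (succ (succ (elimNat (\(s : Nat). Nat) (succ (succ zero)) (\(ζ : Nat). \(l : Nat). l) zero)))
  ~> succ (succ (succ (succ (succ zero))))
the term's type:
  Nat


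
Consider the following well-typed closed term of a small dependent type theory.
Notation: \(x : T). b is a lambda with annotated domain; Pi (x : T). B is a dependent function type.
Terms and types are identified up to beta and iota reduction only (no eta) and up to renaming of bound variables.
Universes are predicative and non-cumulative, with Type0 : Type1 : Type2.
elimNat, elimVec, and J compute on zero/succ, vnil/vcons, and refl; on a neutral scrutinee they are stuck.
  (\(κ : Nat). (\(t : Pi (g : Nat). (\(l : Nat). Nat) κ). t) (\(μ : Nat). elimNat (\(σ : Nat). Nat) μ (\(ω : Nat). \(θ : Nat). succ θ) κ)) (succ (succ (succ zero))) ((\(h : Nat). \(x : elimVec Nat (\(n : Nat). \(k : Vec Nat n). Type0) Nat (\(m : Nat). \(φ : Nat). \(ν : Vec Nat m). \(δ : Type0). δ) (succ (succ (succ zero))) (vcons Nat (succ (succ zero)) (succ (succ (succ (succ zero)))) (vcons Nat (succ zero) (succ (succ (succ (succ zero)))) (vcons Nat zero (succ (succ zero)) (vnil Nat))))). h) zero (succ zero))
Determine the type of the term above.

type:
  Nat


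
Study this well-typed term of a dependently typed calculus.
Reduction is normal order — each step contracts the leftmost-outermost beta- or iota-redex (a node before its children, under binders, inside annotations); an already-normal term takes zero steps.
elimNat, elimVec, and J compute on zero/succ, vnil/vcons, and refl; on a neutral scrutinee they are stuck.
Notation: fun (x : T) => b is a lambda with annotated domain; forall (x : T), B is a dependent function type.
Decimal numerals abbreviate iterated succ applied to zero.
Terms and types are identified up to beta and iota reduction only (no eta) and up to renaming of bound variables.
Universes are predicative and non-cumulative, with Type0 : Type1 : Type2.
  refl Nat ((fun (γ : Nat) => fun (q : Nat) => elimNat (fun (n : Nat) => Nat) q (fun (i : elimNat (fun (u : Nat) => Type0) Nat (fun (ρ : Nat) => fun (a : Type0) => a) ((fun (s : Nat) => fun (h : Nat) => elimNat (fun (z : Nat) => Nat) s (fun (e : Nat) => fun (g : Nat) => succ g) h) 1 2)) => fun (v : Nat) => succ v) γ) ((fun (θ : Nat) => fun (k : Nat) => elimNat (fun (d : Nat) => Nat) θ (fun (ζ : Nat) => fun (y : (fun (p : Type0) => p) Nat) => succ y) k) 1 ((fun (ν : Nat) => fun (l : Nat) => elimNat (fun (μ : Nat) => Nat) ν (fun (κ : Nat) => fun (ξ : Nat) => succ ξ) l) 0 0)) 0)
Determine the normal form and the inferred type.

normal form:
  refl Nat 1
inferred type:
  Eq Nat 1 1
observation: 32 normal-order steps normalize the term, beginning with a beta-redex.


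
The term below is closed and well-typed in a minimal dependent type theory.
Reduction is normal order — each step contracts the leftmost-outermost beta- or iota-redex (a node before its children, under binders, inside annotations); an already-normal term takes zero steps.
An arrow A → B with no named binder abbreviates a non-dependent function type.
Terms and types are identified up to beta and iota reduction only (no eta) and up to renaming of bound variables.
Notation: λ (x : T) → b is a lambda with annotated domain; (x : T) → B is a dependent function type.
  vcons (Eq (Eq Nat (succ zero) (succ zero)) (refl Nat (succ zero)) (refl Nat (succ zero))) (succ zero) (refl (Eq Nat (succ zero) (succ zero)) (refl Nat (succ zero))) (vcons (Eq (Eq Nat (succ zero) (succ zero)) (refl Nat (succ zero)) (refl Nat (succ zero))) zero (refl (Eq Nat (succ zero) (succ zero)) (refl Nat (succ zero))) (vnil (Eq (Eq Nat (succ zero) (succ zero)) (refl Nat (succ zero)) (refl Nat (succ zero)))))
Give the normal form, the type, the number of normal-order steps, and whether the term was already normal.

reduced normal form:
  vcons (Eq (Eq Nat (succ zero) (succ zero)) (refl Nat (succ zero)) (refl Nat (succ zero))) (succ zero) (refl (Eq Nat (succ zero) (succ zero)) (refl Nat (succ zero))) (vcons (Eq (Eq Nat (succ zero) (succ zero)) (refl Nat (succ zero)) (refl Nat (succ zero))) zero (refl (Eq Nat (succ zero) (succ zero)) (refl Nat (succ zero))) (vnil (Eq (Eq Nat (succ zero) (succ zero)) (refl Nat (succ zero)) (refl Nat (succ zero)))))
the term's type:
  Vec (Eq (Eq Nat (succ zero) (succ zero)) (refl Nat (succ zero)) (refl Nat (succ zero))) (succ (succ zero))
normal-order step count: 0
term was already normal: yes


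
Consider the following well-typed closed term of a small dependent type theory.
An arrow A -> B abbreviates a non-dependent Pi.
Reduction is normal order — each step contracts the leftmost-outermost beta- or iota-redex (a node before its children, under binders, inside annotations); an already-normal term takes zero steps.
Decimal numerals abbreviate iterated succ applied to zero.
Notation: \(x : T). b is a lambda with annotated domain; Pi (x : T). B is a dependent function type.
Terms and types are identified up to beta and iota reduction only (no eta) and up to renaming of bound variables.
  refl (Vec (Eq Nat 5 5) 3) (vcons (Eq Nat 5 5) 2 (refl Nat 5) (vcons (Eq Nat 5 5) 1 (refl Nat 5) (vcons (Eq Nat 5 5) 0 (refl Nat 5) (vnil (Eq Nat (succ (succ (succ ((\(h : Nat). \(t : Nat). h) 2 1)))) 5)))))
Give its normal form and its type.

resulting normal form:
  refl (Vec (Eq Nat 5 5) 3) (vcons (Eq Nat 5 5) 2 (refl Nat 5) (vcons (Eq Nat 5 5) 1 (refl Nat 5) (vcons (Eq Nat 5 5) 0 (refl Nat 5) (vnil (Eq Nat 5 5)))))
the term's type:
  Eq (Vec (Eq Nat 5 5) 3) (vcons (Eq Nat 5 5) 2 (refl Nat 5) (vcons (Eq Nat 5 5) 1 (refl Nat 5) (vcons (Eq Nat 5 5) 0 (refl Nat 5) (vnil (Eq Nat 5 5))))) (vcons (Eq Nat 5 5) 2 (refl Nat 5) (vcons (Eq Nat 5 5) 1 (refl Nat 5) (vcons (Eq Nat 5 5) 0 (refl Nat 5) (vnil (Eq Nat 5 5)))))


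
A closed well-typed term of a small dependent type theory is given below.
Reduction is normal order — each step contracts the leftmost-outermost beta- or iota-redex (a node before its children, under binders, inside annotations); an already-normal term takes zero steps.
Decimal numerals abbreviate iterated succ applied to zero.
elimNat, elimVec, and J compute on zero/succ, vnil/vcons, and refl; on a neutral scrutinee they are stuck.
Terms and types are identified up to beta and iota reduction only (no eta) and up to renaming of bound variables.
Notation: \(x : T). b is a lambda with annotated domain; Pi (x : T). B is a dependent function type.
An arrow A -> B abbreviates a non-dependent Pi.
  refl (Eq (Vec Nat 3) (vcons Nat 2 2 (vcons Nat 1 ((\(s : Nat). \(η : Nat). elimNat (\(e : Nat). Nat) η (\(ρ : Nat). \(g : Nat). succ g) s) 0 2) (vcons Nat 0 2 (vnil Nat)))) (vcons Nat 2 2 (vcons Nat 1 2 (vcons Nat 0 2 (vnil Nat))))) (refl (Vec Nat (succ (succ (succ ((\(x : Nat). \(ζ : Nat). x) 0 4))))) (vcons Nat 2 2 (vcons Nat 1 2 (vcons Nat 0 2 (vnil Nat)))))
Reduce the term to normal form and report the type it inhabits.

normal form:
  refl (Eq (Vec Nat 3) (vcons Nat 2 2 (vcons Nat 1 2 (vcons Nat 0 2 (vnil Nat)))) (vcons Nat 2 2 (vcons Nat 1 2 (vcons Nat 0 2 (vnil Nat))))) (refl (Vec Nat 3) (vcons Nat 2 2 (vcons Nat 1 2 (vcons Nat 0 2 (vnil Nat)))))
inferred type:
  Eq (Eq (Vec Nat 3) (vcons Nat 2 2 (vcons Nat 1 2 (vcons Nat 0 2 (vnil Nat)))) (vcons Nat 2 2 (vcons Nat 1 2 (vcons Nat 0 2 (vnil Nat))))) (refl (Vec Nat 3) (vcons Nat 2 2 (vcons Nat 1 2 (vcons Nat 0 2 (vnil Nat))))) (refl (Vec Nat 3) (vcons Nat 2 2 (vcons Nat 1 2 (vcons Nat 0 2 (vnil Nat)))))
observation: reduction starts at a beta-redex, and 5 normal-order steps reach the normal form.


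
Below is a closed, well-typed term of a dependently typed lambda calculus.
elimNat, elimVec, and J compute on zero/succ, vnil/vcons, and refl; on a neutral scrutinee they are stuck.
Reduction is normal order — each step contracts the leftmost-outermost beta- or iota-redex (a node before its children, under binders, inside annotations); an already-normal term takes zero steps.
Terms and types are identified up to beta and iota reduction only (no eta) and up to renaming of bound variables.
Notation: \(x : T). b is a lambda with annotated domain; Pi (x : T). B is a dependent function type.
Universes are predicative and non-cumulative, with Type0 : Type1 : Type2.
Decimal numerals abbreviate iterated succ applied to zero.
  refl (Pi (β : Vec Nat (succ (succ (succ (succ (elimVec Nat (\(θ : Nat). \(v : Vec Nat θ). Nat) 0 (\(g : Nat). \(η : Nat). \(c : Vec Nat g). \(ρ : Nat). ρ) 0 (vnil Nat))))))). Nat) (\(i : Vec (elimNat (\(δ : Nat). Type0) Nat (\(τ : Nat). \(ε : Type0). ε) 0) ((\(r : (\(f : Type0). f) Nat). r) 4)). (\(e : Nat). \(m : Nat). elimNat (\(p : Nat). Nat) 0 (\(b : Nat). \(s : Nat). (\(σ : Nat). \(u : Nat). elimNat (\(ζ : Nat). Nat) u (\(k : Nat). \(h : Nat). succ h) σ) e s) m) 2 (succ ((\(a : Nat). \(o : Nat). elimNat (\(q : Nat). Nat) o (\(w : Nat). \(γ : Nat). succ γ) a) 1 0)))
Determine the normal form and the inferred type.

reduced normal form:
  refl (Pi (β : Vec Nat 4). Nat) (\(θ : Vec Nat 4). 4)
type:
  Eq (Pi (β : Vec Nat 4). Nat) (\(θ : Vec Nat 4). 4) (\(v : Vec Nat 4). 4)
observation: the leftmost-outermost redex is an elimVec iota-redex, and normalization takes 36 steps.


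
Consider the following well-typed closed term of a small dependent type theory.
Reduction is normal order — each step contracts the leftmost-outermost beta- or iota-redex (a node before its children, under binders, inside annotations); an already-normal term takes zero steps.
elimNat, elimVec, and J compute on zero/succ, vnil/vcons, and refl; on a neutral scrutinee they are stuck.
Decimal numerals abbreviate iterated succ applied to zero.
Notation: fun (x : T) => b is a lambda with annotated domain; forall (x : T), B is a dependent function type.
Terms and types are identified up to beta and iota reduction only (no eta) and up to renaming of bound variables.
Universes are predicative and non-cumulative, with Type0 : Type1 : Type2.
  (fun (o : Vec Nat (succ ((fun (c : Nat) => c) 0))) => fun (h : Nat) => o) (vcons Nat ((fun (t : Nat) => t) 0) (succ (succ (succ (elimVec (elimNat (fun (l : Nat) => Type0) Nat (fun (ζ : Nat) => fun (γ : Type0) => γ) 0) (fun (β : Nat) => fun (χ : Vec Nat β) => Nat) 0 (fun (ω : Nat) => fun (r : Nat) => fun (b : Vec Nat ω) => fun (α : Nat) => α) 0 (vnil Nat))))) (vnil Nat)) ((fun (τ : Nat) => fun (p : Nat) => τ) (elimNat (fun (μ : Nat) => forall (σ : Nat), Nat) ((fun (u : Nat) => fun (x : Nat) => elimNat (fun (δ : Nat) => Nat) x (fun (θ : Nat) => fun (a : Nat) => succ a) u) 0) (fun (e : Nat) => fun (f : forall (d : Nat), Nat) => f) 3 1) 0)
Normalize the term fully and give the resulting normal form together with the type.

resulting normal form:
  vcons Nat 0 3 (vnil Nat)
inferred type:
  Vec Nat 1


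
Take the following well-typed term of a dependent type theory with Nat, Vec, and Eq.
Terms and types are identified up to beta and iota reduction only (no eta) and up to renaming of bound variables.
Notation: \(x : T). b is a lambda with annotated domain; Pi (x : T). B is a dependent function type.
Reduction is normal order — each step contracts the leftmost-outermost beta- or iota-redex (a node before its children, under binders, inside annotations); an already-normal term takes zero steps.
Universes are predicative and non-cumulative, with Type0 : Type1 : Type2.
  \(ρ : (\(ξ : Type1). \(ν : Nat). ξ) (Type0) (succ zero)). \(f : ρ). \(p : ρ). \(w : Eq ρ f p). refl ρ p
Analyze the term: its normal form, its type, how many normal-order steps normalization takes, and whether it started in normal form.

resulting normal form:
  \(ρ : Type0). \(ξ : ρ). \(ν : ρ). \(f : Eq ρ ξ ν). refl ρ ν
type:
  Pi (ρ : Type0). Pi (ξ : ρ). Pi (ν : ρ). Pi (f : Eq ρ ξ ν). Eq ρ ν ν
reduction steps (normal order): 2
term was already normal: no
first contracted redex: a beta-redex


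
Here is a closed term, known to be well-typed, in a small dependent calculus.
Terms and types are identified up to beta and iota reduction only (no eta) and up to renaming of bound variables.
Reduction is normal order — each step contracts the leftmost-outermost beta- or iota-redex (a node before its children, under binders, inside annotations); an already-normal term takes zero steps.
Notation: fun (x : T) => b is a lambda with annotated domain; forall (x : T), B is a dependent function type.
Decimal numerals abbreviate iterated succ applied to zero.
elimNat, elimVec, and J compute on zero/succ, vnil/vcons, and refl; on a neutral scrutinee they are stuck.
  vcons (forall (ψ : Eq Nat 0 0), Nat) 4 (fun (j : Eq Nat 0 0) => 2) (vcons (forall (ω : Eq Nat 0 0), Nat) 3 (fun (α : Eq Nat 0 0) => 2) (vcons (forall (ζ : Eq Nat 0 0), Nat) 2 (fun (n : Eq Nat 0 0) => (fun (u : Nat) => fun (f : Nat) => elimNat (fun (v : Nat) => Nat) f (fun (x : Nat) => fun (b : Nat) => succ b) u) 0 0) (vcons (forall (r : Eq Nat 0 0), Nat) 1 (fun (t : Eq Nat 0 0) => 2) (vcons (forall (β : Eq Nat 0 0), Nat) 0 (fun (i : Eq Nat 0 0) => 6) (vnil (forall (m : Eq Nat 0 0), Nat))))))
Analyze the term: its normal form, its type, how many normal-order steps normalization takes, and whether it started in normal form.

reduced normal form:
  vcons (forall (ψ : Eq Nat 0 0), Nat) 4 (fun (j : Eq Nat 0 0) => 2) (vcons (forall (ω : Eq Nat 0 0), Nat) 3 (fun (α : Eq Nat 0 0) => 2) (vcons (forall (ζ : Eq Nat 0 0), Nat) 2 (fun (n : Eq Nat 0 0) => 0) (vcons (forall (u : Eq Nat 0 0), Nat) 1 (fun (f : Eq Nat 0 0) => 2) (vcons (forall (v : Eq Nat 0 0), Nat) 0 (fun (x : Eq Nat 0 0) => 6) (vnil (forall (b : Eq Nat 0 0), Nat))))))
type:
  Vec (forall (ψ : Eq Nat 0 0), Nat) 5
normal-order step count: 3
already normal: no
first contracted redex: a beta-redex


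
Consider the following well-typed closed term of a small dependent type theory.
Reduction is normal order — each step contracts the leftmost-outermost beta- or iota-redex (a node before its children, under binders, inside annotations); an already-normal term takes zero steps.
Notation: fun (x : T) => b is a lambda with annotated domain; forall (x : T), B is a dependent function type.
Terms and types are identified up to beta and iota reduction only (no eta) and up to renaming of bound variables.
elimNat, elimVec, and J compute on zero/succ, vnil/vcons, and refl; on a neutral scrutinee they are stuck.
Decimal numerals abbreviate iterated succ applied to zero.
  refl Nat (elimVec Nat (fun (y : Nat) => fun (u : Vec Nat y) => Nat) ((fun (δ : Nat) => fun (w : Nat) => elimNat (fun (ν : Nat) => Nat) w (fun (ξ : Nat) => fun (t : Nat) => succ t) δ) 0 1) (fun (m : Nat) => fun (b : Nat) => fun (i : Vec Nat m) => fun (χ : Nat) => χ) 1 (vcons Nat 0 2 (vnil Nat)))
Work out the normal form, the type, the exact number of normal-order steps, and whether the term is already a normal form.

reduced normal form:
  refl Nat 1
inferred type:
  Eq Nat 1 1
normal-order step count: 9
started in normal form: no
first redex: an elimVec iota-redex


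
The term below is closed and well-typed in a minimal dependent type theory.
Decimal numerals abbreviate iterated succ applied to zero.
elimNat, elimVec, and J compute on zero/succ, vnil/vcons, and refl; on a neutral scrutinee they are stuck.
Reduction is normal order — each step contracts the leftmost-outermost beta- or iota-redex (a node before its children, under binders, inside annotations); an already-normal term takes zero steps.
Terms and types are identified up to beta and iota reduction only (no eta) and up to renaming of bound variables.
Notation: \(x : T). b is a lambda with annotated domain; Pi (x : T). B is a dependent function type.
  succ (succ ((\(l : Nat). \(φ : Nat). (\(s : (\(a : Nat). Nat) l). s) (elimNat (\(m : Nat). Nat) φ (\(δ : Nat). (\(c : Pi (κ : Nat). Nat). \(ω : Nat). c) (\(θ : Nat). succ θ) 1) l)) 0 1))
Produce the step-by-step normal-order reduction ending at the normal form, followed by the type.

normal-order reduction:
  succ (succ ((\(l : Nat). \(φ : Nat). (\(s : (\(a : Nat). Nat) l). s) (elimNat (\(m : Nat). Nat) φ (\(δ : Nat). (\(c : Pi (κ : Nat). Nat). \(ω : Nat). c) (\(θ : Nat). succ θ) 1) l)) 0 1))
  ~> succ (succ ((\(l : Nat). (\(φ : (\(s : Nat). Nat) 0). φ) (elimNat (\(a : Nat). Nat) l (\(m : Nat). (\(δ : Pi (c : Nat). Nat). \(κ : Nat). δ) (\(ω : Nat). succ ω) 1) 0)) 1))
  ~> succ (succ ((\(l : (\(φ : Nat). Nat) 0). l) (elimNat (\(s : Nat). Nat) 1 (\(a : Nat). (\(m : Pi (δ : Nat). Nat). \(c : Nat). m) (\(κ : Nat). succ κ) 1) 0)))
  ~> succ (succ (elimNat (\(l : Nat). Nat) 1 (\(φ : Nat). (\(s : Pi (a : Nat). Nat). \(m : Nat). s) (\(δ : Nat). succ δ) 1) 0))
  ~> 3
inferred type:
  Nat


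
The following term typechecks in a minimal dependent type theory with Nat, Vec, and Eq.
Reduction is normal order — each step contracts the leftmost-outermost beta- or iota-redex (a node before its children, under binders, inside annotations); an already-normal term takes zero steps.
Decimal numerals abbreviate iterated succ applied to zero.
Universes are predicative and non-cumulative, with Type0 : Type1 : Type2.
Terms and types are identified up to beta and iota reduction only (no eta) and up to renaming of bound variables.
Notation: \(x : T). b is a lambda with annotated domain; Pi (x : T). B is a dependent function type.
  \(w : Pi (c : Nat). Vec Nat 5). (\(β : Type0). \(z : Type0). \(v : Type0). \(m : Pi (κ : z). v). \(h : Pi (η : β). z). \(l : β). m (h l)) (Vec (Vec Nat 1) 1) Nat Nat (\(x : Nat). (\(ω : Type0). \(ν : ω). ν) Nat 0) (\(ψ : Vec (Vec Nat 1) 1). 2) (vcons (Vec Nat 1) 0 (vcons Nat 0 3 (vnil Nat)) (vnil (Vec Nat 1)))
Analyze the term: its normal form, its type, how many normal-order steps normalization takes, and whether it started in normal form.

reduced normal form:
  \(w : Pi (c : Nat). Vec Nat 5). 0
inferred type:
  Pi (w : Pi (c : Nat). Vec Nat 5). Nat
normal-order step count: 9
already normal: no
first contracted redex: a beta-redex


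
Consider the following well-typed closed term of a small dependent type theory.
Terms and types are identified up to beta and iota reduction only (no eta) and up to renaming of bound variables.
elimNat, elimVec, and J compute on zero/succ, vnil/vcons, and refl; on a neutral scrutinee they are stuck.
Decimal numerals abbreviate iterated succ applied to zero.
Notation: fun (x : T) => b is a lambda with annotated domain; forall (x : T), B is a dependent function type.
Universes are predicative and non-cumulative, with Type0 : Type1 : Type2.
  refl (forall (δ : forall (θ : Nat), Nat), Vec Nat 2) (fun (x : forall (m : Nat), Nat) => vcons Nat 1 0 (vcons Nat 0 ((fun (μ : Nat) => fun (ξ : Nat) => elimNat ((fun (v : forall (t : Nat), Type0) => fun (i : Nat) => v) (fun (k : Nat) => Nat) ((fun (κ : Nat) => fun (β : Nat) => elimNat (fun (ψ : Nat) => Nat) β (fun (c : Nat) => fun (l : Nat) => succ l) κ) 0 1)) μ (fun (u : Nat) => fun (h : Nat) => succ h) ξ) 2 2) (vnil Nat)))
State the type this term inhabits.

the term's type:
  Eq (forall (δ : forall (θ : Nat), Nat), Vec Nat 2) (fun (x : forall (m : Nat), Nat) => vcons Nat 1 0 (vcons Nat 0 4 (vnil Nat))) (fun (μ : forall (ξ : Nat), Nat) => vcons Nat 1 0 (vcons Nat 0 4 (vnil Nat)))


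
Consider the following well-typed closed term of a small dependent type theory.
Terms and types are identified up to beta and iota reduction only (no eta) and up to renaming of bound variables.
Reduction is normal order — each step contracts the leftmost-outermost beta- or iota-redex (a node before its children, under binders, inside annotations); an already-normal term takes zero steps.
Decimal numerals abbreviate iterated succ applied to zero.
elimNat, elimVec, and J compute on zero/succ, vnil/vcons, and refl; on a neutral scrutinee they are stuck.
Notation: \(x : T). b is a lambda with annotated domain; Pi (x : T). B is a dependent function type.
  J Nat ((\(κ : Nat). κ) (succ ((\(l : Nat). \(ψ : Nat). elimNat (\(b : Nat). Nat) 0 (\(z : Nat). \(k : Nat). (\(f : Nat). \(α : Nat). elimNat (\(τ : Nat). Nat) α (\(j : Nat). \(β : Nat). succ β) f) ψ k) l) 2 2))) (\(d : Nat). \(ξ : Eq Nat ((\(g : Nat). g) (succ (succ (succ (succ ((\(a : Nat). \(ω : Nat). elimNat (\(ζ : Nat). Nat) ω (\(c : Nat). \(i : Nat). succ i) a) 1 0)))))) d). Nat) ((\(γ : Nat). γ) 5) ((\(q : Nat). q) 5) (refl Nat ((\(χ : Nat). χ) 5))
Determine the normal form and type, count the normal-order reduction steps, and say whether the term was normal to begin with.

normal form:
  5
the term's type:
  Nat
steps to reach normal form (normal order): 2
term was already normal: no
first contracted redex: a J iota-redex


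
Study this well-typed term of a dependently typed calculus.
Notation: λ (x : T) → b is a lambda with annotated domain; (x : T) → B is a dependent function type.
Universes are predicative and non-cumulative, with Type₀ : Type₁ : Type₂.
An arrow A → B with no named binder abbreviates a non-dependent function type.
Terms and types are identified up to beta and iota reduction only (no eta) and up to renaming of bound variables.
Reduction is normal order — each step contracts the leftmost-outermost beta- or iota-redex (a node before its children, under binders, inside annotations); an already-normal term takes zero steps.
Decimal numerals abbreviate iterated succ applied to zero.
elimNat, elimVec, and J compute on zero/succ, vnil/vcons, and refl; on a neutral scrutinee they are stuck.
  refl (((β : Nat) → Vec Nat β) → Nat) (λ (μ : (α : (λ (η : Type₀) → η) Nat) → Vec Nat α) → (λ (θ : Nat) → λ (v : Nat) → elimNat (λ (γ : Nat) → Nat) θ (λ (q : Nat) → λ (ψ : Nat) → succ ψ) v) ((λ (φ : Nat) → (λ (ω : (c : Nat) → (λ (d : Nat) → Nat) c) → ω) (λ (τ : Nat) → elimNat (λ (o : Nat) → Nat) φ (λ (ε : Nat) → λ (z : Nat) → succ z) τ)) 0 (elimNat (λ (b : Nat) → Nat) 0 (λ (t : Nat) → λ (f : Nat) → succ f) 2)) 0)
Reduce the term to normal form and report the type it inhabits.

normal form:
  refl (((β : Nat) → Vec Nat β) → Nat) (λ (μ : (α : Nat) → Vec Nat α) → 2)
the term's type:
  Eq (((β : Nat) → Vec Nat β) → Nat) (λ (μ : (α : Nat) → Vec Nat α) → 2) (λ (η : (θ : Nat) → Vec Nat θ) → 2)


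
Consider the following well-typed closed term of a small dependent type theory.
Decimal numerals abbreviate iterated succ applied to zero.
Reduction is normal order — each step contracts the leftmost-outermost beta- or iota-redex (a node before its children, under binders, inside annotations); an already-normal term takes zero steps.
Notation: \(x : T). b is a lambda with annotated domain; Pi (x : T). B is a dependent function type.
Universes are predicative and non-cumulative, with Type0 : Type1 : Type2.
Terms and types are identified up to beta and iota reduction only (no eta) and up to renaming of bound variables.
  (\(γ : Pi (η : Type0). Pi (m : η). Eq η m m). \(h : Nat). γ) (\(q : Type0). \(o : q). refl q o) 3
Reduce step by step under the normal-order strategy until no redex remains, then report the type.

normal-order reduction sequence:
  (\(γ : Pi (η : Type0). Pi (m : η). Eq η m m). \(h : Nat). γ) (\(q : Type0). \(o : q). refl q o) 3
  ~> (\(γ : Nat). \(η : Type0). \(m : η). refl η m) 3
  ~> \(γ : Type0). \(η : γ). refl γ η
type:
  Pi (γ : Type0). Pi (η : γ). Eq γ η η


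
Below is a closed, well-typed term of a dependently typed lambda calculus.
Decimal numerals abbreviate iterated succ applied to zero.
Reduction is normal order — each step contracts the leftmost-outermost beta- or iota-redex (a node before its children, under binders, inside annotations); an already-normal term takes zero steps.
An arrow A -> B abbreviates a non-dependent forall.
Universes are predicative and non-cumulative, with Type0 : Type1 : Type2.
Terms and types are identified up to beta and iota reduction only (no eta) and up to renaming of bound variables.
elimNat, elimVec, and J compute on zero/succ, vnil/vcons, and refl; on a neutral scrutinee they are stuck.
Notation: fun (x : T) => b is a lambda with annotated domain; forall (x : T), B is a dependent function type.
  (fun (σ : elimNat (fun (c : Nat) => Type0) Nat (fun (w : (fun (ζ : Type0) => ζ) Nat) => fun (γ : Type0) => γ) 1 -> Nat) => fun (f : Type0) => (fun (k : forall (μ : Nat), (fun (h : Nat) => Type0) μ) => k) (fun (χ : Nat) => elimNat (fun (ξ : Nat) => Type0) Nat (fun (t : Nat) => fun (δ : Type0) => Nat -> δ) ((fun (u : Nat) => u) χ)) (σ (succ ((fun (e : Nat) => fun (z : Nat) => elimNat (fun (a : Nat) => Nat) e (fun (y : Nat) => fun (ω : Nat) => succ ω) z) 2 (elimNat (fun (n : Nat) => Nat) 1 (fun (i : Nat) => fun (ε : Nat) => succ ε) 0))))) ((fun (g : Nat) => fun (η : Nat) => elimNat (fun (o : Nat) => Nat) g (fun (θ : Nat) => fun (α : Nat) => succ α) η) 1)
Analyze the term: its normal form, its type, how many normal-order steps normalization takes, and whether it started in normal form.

normal form:
  fun (σ : Type0) => Nat -> Nat -> Nat -> Nat -> Nat -> Nat
the term's type:
  Type0 -> Type0
steps to reach normal form (normal order): 42
started in normal form: no
first contracted redex: a beta-redex


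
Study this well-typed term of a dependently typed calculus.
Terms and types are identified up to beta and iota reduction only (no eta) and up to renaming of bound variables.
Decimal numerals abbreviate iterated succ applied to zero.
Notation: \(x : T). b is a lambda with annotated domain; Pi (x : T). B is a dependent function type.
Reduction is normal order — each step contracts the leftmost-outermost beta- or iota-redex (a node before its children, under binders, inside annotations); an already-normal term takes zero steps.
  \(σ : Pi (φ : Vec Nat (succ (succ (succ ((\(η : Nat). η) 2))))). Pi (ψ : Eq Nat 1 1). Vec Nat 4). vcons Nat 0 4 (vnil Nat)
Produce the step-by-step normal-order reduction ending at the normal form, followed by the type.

reduction (normal order):
  \(σ : Pi (φ : Vec Nat (succ (succ (succ ((\(η : Nat). η) 2))))). Pi (ψ : Eq Nat 1 1). Vec Nat 4). vcons Nat 0 4 (vnil Nat)
  ~> \(σ : Pi (φ : Vec Nat 5). Pi (η : Eq Nat 1 1). Vec Nat 4). vcons Nat 0 4 (vnil Nat)
the term's type:
  Pi (σ : Pi (φ : Vec Nat 5). Pi (η : Eq Nat 1 1). Vec Nat 4). Vec Nat 1


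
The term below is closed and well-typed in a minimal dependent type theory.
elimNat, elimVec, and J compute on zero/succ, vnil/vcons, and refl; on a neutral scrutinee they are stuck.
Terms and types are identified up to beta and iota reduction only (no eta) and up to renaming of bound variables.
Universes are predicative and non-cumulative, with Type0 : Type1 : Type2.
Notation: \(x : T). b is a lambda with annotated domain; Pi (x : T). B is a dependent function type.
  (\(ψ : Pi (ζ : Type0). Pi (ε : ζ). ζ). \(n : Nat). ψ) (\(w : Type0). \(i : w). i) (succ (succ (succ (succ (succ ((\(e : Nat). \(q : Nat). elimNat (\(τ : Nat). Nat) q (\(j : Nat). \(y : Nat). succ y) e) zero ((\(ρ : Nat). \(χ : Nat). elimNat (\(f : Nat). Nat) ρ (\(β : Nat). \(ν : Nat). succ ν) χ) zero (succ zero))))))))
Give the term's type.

the term's type:
  Pi (ψ : Type0). Pi (ζ : ψ). ψ


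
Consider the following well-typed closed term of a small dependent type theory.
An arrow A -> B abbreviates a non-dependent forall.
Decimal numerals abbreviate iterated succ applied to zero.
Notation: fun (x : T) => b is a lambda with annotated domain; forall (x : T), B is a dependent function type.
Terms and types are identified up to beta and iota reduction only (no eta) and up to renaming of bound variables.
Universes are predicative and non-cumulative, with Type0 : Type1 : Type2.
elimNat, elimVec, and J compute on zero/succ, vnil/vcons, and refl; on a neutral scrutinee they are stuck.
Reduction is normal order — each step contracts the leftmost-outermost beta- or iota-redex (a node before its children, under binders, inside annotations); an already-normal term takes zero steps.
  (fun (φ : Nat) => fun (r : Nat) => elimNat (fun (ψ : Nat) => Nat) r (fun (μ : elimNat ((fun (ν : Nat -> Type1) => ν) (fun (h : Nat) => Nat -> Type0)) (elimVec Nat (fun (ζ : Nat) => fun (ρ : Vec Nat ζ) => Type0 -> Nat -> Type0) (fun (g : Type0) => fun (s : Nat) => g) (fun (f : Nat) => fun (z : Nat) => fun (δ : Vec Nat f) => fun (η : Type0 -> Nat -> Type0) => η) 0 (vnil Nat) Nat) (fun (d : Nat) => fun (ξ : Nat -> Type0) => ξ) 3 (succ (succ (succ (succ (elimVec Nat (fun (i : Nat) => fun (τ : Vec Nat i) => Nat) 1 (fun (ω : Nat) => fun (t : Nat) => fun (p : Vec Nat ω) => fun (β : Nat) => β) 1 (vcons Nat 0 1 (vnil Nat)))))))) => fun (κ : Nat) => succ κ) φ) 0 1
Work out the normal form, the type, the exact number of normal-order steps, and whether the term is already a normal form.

reduced normal form:
  1
inferred type:
  Nat
steps to reach normal form (normal order): 3
term was already normal: no
first contracted redex: a beta-redex


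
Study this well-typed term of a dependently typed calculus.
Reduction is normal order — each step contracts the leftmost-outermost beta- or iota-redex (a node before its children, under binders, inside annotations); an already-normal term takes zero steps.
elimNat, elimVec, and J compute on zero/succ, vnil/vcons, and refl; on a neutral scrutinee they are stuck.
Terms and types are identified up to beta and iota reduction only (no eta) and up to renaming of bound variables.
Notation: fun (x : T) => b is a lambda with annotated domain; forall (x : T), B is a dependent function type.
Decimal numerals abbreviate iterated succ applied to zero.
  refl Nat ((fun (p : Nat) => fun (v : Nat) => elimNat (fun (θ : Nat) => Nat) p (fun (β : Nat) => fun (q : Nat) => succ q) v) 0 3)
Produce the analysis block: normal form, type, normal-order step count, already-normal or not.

resulting normal form:
  refl Nat 3
type:
  Eq Nat 3 3
reduction steps (normal order): 12
started in normal form: no
first contracted redex: a beta-redex


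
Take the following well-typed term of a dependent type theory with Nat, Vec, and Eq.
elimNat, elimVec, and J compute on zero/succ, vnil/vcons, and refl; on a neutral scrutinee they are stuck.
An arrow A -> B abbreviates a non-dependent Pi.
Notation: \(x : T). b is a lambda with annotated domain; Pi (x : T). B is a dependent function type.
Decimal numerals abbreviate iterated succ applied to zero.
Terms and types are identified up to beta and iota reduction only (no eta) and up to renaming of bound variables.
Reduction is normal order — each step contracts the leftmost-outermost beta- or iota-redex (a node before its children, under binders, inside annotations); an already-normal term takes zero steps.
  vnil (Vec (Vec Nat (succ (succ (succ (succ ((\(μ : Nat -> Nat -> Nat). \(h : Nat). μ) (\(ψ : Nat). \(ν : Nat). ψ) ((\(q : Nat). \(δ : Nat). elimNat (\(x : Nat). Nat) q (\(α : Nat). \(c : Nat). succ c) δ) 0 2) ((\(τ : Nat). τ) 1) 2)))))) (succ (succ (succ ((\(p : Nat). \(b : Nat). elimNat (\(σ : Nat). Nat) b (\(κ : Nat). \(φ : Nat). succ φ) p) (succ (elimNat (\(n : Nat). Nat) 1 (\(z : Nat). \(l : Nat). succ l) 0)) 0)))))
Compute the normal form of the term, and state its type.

resulting normal form:
  vnil (Vec (Vec Nat 5) 5)
type:
  Vec (Vec (Vec Nat 5) 5) 0
observation: contracting a beta-redex first, the term normalizes in 15 steps.


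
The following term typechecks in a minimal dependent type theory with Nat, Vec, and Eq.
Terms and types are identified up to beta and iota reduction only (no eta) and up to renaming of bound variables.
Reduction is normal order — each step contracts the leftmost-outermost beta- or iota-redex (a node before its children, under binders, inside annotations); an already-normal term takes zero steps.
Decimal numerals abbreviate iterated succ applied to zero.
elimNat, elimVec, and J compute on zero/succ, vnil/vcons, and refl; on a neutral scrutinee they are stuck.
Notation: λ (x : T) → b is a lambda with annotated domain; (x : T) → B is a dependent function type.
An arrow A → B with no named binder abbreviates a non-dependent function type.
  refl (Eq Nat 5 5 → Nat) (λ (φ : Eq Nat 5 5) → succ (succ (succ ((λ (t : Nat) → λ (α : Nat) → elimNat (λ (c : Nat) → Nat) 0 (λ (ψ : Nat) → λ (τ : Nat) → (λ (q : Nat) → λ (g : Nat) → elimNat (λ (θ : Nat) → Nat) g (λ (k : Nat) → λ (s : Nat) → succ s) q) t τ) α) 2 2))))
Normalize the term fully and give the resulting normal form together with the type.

normal form:
  refl (Eq Nat 5 5 → Nat) (λ (φ : Eq Nat 5 5) → 7)
type:
  Eq (Eq Nat 5 5 → Nat) (λ (φ : Eq Nat 5 5) → 7) (λ (t : Eq Nat 5 5) → 7)


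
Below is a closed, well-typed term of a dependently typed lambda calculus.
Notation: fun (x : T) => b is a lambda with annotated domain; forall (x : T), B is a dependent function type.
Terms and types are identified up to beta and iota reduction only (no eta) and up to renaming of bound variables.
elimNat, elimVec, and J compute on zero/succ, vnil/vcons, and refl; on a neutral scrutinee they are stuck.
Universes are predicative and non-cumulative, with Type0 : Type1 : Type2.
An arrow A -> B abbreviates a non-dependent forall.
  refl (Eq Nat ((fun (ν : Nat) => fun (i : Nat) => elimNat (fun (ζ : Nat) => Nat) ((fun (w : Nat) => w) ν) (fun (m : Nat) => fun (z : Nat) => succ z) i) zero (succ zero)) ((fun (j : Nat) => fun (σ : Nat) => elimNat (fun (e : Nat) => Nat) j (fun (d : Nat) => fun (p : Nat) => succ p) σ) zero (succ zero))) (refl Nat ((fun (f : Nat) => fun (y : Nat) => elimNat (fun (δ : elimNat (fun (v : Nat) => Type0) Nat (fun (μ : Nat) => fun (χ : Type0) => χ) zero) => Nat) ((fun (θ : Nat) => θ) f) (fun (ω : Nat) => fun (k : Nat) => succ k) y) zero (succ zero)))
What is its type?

inferred type:
  Eq (Eq Nat (succ zero) (succ zero)) (refl Nat (succ zero)) (refl Nat (succ zero))


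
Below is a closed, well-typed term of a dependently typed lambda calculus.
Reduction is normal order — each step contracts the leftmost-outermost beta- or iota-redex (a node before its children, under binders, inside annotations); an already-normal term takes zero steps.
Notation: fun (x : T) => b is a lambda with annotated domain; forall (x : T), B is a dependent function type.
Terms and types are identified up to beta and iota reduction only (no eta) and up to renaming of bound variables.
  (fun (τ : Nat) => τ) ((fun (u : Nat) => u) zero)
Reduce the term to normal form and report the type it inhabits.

normal form:
  zero
type:
  Nat
observation: contracting a beta-redex first, the term normalizes in 2 steps.


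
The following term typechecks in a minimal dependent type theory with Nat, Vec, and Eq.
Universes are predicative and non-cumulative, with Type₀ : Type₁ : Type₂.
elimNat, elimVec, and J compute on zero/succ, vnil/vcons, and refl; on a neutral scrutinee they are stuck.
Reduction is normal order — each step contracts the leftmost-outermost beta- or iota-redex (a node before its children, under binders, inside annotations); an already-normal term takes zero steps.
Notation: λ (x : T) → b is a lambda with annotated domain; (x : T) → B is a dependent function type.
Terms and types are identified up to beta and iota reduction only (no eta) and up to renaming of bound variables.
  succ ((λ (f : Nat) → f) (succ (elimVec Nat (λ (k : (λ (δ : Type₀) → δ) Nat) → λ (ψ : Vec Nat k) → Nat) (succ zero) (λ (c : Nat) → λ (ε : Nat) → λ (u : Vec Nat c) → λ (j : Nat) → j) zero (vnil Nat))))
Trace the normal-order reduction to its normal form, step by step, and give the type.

normal-order reduction sequence:
  succ ((λ (f : Nat) → f) (succ (elimVec Nat (λ (k : (λ (δ : Type₀) → δ) Nat) → λ (ψ : Vec Nat k) → Nat) (succ zero) (λ (c : Nat) → λ (ε : Nat) → λ (u : Vec Nat c) → λ (j : Nat) → j) zero (vnil Nat))))
  ~> succ (succ (elimVec Nat (λ (f : (λ (k : Type₀) → k) Nat) → λ (δ : Vec Nat f) → Nat) (succ zero) (λ (ψ : Nat) → λ (c : Nat) → λ (ε : Vec Nat ψ) → λ (u : Nat) → u) zero (vnil Nat)))
  ~> succ (succ (succ zero))
type:
  Nat


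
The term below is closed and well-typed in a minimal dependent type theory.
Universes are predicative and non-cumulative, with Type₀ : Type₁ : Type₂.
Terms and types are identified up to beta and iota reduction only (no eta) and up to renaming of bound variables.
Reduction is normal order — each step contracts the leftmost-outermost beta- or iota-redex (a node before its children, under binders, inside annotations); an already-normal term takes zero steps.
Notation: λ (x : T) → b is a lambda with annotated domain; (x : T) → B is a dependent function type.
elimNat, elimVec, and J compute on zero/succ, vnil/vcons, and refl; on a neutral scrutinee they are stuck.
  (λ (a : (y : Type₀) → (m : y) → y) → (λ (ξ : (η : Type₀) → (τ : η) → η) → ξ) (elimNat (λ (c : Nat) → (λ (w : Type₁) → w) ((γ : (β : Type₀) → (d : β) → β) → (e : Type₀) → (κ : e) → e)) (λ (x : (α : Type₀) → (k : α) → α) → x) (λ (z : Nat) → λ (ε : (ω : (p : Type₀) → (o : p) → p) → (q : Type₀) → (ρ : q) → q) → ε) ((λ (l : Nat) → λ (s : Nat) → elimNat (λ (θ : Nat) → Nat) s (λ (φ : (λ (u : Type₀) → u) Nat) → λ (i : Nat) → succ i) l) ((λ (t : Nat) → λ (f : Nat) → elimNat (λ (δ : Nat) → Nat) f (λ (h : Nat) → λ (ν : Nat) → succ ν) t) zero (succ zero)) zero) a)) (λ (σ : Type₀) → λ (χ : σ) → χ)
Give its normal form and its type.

normal form:
  λ (a : Type₀) → λ (y : a) → y
inferred type:
  (a : Type₀) → (y : a) → a


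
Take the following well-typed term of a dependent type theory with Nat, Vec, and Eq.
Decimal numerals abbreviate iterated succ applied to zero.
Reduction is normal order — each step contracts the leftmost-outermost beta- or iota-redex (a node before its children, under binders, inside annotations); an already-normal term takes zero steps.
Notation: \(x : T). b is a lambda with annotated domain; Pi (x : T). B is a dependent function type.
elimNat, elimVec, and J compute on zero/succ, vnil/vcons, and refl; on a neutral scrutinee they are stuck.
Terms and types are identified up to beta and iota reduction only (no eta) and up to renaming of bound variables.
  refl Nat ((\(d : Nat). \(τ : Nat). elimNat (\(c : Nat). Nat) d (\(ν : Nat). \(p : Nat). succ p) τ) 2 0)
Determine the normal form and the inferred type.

reduced normal form:
  refl Nat 2
type:
  Eq Nat 2 2


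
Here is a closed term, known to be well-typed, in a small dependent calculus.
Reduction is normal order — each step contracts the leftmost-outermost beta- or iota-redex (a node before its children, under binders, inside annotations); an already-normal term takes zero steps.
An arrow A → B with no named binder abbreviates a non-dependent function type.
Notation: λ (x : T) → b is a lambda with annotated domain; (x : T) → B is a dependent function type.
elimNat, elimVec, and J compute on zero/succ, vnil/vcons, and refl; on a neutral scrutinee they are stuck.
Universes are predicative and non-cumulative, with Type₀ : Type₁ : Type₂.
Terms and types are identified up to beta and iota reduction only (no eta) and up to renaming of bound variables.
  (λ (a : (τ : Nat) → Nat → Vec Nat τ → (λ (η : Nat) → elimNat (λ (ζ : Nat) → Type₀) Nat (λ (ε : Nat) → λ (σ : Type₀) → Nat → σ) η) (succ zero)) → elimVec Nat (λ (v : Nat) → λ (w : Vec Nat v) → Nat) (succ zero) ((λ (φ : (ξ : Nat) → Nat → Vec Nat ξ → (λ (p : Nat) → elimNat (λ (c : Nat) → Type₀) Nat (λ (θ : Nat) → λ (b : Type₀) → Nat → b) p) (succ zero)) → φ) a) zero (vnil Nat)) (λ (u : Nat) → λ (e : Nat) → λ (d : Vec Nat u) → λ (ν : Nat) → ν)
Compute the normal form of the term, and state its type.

reduced normal form:
  succ zero
type:
  Nat
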